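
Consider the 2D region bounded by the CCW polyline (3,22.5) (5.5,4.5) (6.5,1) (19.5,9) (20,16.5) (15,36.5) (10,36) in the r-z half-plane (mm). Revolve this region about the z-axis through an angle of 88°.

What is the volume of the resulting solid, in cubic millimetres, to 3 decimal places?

Profile (r,z), 7 vertices: (3,22.5) (5.5,4.5) (6.5,1) (19.5,9) (20,16.5) (15,36.5) (10,36)
edge 0: (3,22.5)→(5.5,4.5)  cross = 3·4.5 − 5.5·22.5 = -110.2500; (r_i+r_j)·cross = 8.5·-110.2500 = -937.1250
edge 1: (5.5,4.5)→(6.5,1)  cross = 5.5·1 − 6.5·4.5 = -23.7500; (r_i+r_j)·cross = 12·-23.7500 = -285.0000
edge 2: (6.5,1)→(19.5,9)  cross = 6.5·9 − 19.5·1 = 39.0000; (r_i+r_j)·cross = 26·39.0000 = 1014.0000
edge 3: (19.5,9)→(20,16.5)  cross = 19.5·16.5 − 20·9 = 141.7500; (r_i+r_j)·cross = 39.5·141.7500 = 5599.1250
edge 4: (20,16.5)→(15,36.5)  cross = 20·36.5 − 15·16.5 = 482.5000; (r_i+r_j)·cross = 35·482.5000 = 16887.5000
edge 5: (15,36.5)→(10,36)  cross = 15·36 − 10·36.5 = 175.0000; (r_i+r_j)·cross = 25·175.0000 = 4375.0000
edge 6: (10,36)→(3,22.5)  cross = 10·22.5 − 3·36 = 117.0000; (r_i+r_j)·cross = 13·117.0000 = 1521.0000
Σcross = 821.2500 → A = |Σcross|/2 = 410.6250 mm²
Σ(r_i+r_j)·cross = 28174.5000 → first moment M = |Σ|/6 = 4695.7500
R_c = M/A = 4695.7500/410.6250 = 11.4356 mm
θ = 88° = 1.535890 rad
V = θ·R_c·A = 1.535890·11.4356·410.6250 = 7212.154 mm³

Volume = 7212.154 mm³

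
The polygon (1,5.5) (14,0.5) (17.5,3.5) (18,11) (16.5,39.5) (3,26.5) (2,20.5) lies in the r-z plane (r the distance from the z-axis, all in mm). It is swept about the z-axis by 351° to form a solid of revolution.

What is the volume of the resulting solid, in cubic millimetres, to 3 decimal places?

Profile (r,z), 7 vertices: (1,5.5) (14,0.5) (17.5,3.5) (18,11) (16.5,39.5) (3,26.5) (2,20.5)
edge 0: (1,5.5)→(14,0.5)  cross = 1·0.5 − 14·5.5 = -76.5000; (r_i+r_j)·cross = 15·-76.5000 = -1147.5000
edge 1: (14,0.5)→(17.5,3.5)  cross = 14·3.5 − 17.5·0.5 = 40.2500; (r_i+r_j)·cross = 31.5·40.2500 = 1267.8750
edge 2: (17.5,3.5)→(18,11)  cross = 17.5·11 − 18·3.5 = 129.5000; (r_i+r_j)·cross = 35.5·129.5000 = 4597.2500
edge 3: (18,11)→(16.5,39.5)  cross = 18·39.5 − 16.5·11 = 529.5000; (r_i+r_j)·cross = 34.5·529.5000 = 18267.7500
edge 4: (16.5,39.5)→(3,26.5)  cross = 16.5·26.5 − 3·39.5 = 318.7500; (r_i+r_j)·cross = 19.5·318.7500 = 6215.6250
edge 5: (3,26.5)→(2,20.5)  cross = 3·20.5 − 2·26.5 = 8.5000; (r_i+r_j)·cross = 5·8.5000 = 42.5000
edge 6: (2,20.5)→(1,5.5)  cross = 2·5.5 − 1·20.5 = -9.5000; (r_i+r_j)·cross = 3·-9.5000 = -28.5000
Σcross = 940.5000 → A = |Σcross|/2 = 470.2500 mm²
Σ(r_i+r_j)·cross = 29215.0000 → first moment M = |Σ|/6 = 4869.1667
R_c = M/A = 4869.1667/470.2500 = 10.3544 mm
θ = 351° = 6.126106 rad
V = θ·R_c·A = 6.126106·10.3544·470.2500 = 29829.030 mm³

Volume = 29829.030 mm³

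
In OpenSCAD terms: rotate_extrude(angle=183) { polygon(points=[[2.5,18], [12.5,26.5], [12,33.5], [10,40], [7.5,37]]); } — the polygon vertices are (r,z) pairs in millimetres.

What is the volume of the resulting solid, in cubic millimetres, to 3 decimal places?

Volume = 2622.834 mm³

Profile (r,z), 5 vertices: (2.5,18) (12.5,26.5) (12,33.5) (10,40) (7.5,37)
edge 0: (2.5,18)→(12.5,26.5)  cross = 2.5·26.5 − 12.5·18 = -158.7500; (r_i+r_j)·cross = 15·-158.7500 = -2381.2500
edge 1: (12.5,26.5)→(12,33.5)  cross = 12.5·33.5 − 12·26.5 = 100.7500; (r_i+r_j)·cross = 24.5·100.7500 = 2468.3750
edge 2: (12,33.5)→(10,40)  cross = 12·40 − 10·33.5 = 145.0000; (r_i+r_j)·cross = 22·145.0000 = 3190.0000
edge 3: (10,40)→(7.5,37)  cross = 10·37 − 7.5·40 = 70.0000; (r_i+r_j)·cross = 17.5·70.0000 = 1225.0000
edge 4: (7.5,37)→(2.5,18)  cross = 7.5·18 − 2.5·37 = 42.5000; (r_i+r_j)·cross = 10·42.5000 = 425.0000
Σcross = 199.5000 → A = |Σcross|/2 = 99.7500 mm²
Σ(r_i+r_j)·cross = 4927.1250 → first moment M = |Σ|/6 = 821.1875
R_c = M/A = 821.1875/99.7500 = 8.2325 mm
θ = 183° = 3.193953 rad
V = θ·R_c·A = 3.193953·8.2325·99.7500 = 2622.834 mm³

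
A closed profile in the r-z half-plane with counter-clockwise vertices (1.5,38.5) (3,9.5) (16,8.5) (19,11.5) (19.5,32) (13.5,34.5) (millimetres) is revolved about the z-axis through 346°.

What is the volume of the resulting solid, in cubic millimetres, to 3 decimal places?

Volume = 27846.597 mm³

Profile (r,z), 6 vertices: (1.5,38.5) (3,9.5) (16,8.5) (19,11.5) (19.5,32) (13.5,34.5)
edge 0: (1.5,38.5)→(3,9.5)  cross = 1.5·9.5 − 3·38.5 = -101.2500; (r_i+r_j)·cross = 4.5·-101.2500 = -455.6250
edge 1: (3,9.5)→(16,8.5)  cross = 3·8.5 − 16·9.5 = -126.5000; (r_i+r_j)·cross = 19·-126.5000 = -2403.5000
edge 2: (16,8.5)→(19,11.5)  cross = 16·11.5 − 19·8.5 = 22.5000; (r_i+r_j)·cross = 35·22.5000 = 787.5000
edge 3: (19,11.5)→(19.5,32)  cross = 19·32 − 19.5·11.5 = 383.7500; (r_i+r_j)·cross = 38.5·383.7500 = 14774.3750
edge 4: (19.5,32)→(13.5,34.5)  cross = 19.5·34.5 − 13.5·32 = 240.7500; (r_i+r_j)·cross = 33·240.7500 = 7944.7500
edge 5: (13.5,34.5)→(1.5,38.5)  cross = 13.5·38.5 − 1.5·34.5 = 468.0000; (r_i+r_j)·cross = 15·468.0000 = 7020.0000
Σcross = 887.2500 → A = |Σcross|/2 = 443.6250 mm²
Σ(r_i+r_j)·cross = 27667.5000 → first moment M = |Σ|/6 = 4611.2500
R_c = M/A = 4611.2500/443.6250 = 10.3945 mm
θ = 346° = 6.038839 rad
V = θ·R_c·A = 6.038839·10.3945·443.6250 = 27846.597 mm³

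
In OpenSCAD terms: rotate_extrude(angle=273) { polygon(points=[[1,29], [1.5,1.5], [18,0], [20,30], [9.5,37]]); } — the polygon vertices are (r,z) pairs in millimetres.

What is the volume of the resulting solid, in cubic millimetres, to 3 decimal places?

Profile (r,z), 5 vertices: (1,29) (1.5,1.5) (18,0) (20,30) (9.5,37)
edge 0: (1,29)→(1.5,1.5)  cross = 1·1.5 − 1.5·29 = -42.0000; (r_i+r_j)·cross = 2.5·-42.0000 = -105.0000
edge 1: (1.5,1.5)→(18,0)  cross = 1.5·0 − 18·1.5 = -27.0000; (r_i+r_j)·cross = 19.5·-27.0000 = -526.5000
edge 2: (18,0)→(20,30)  cross = 18·30 − 20·0 = 540.0000; (r_i+r_j)·cross = 38·540.0000 = 20520.0000
edge 3: (20,30)→(9.5,37)  cross = 20·37 − 9.5·30 = 455.0000; (r_i+r_j)·cross = 29.5·455.0000 = 13422.5000
edge 4: (9.5,37)→(1,29)  cross = 9.5·29 − 1·37 = 238.5000; (r_i+r_j)·cross = 10.5·238.5000 = 2504.2500
Σcross = 1164.5000 → A = |Σcross|/2 = 582.2500 mm²
Σ(r_i+r_j)·cross = 35815.2500 → first moment M = |Σ|/6 = 5969.2083
R_c = M/A = 5969.2083/582.2500 = 10.2520 mm
θ = 273° = 4.764749 rad
V = θ·R_c·A = 4.764749·10.2520·582.2500 = 28441.779 mm³

Volume = 28441.779 mm³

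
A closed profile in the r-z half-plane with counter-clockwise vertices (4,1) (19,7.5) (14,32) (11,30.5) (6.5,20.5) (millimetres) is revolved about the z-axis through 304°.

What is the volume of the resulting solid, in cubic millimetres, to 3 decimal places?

Profile (r,z), 5 vertices: (4,1) (19,7.5) (14,32) (11,30.5) (6.5,20.5)
edge 0: (4,1)→(19,7.5)  cross = 4·7.5 − 19·1 = 11.0000; (r_i+r_j)·cross = 23·11.0000 = 253.0000
edge 1: (19,7.5)→(14,32)  cross = 19·32 − 14·7.5 = 503.0000; (r_i+r_j)·cross = 33·503.0000 = 16599.0000
edge 2: (14,32)→(11,30.5)  cross = 14·30.5 − 11·32 = 75.0000; (r_i+r_j)·cross = 25·75.0000 = 1875.0000
edge 3: (11,30.5)→(6.5,20.5)  cross = 11·20.5 − 6.5·30.5 = 27.2500; (r_i+r_j)·cross = 17.5·27.2500 = 476.8750
edge 4: (6.5,20.5)→(4,1)  cross = 6.5·1 − 4·20.5 = -75.5000; (r_i+r_j)·cross = 10.5·-75.5000 = -792.7500
Σcross = 540.7500 → A = |Σcross|/2 = 270.3750 mm²
Σ(r_i+r_j)·cross = 18411.1250 → first moment M = |Σ|/6 = 3068.5208
R_c = M/A = 3068.5208/270.3750 = 11.3491 mm
θ = 304° = 5.305801 rad
V = θ·R_c·A = 5.305801·11.3491·270.3750 = 16280.961 mm³

Volume = 16280.961 mm³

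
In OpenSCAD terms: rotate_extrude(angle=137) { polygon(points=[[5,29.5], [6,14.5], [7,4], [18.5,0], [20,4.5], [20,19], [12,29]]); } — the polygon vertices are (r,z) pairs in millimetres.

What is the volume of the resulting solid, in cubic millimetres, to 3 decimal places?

Profile (r,z), 7 vertices: (5,29.5) (6,14.5) (7,4) (18.5,0) (20,4.5) (20,19) (12,29)
edge 0: (5,29.5)→(6,14.5)  cross = 5·14.5 − 6·29.5 = -104.5000; (r_i+r_j)·cross = 11·-104.5000 = -1149.5000
edge 1: (6,14.5)→(7,4)  cross = 6·4 − 7·14.5 = -77.5000; (r_i+r_j)·cross = 13·-77.5000 = -1007.5000
edge 2: (7,4)→(18.5,0)  cross = 7·0 − 18.5·4 = -74.0000; (r_i+r_j)·cross = 25.5·-74.0000 = -1887.0000
edge 3: (18.5,0)→(20,4.5)  cross = 18.5·4.5 − 20·0 = 83.2500; (r_i+r_j)·cross = 38.5·83.2500 = 3205.1250
edge 4: (20,4.5)→(20,19)  cross = 20·19 − 20·4.5 = 290.0000; (r_i+r_j)·cross = 40·290.0000 = 11600.0000
edge 5: (20,19)→(12,29)  cross = 20·29 − 12·19 = 352.0000; (r_i+r_j)·cross = 32·352.0000 = 11264.0000
edge 6: (12,29)→(5,29.5)  cross = 12·29.5 − 5·29 = 209.0000; (r_i+r_j)·cross = 17·209.0000 = 3553.0000
Σcross = 678.2500 → A = |Σcross|/2 = 339.1250 mm²
Σ(r_i+r_j)·cross = 25578.1250 → first moment M = |Σ|/6 = 4263.0208
R_c = M/A = 4263.0208/339.1250 = 12.5706 mm
θ = 137° = 2.391101 rad
V = θ·R_c·A = 2.391101·12.5706·339.1250 = 10193.314 mm³

Volume = 10193.314 mm³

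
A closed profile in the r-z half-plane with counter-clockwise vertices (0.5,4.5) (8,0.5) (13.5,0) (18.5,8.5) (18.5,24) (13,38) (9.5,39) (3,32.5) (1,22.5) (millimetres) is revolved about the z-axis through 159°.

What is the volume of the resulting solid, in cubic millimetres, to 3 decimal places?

Profile (r,z), 9 vertices: (0.5,4.5) (8,0.5) (13.5,0) (18.5,8.5) (18.5,24) (13,38) (9.5,39) (3,32.5) (1,22.5)
edge 0: (0.5,4.5)→(8,0.5)  cross = 0.5·0.5 − 8·4.5 = -35.7500; (r_i+r_j)·cross = 8.5·-35.7500 = -303.8750
edge 1: (8,0.5)→(13.5,0)  cross = 8·0 − 13.5·0.5 = -6.7500; (r_i+r_j)·cross = 21.5·-6.7500 = -145.1250
edge 2: (13.5,0)→(18.5,8.5)  cross = 13.5·8.5 − 18.5·0 = 114.7500; (r_i+r_j)·cross = 32·114.7500 = 3672.0000
edge 3: (18.5,8.5)→(18.5,24)  cross = 18.5·24 − 18.5·8.5 = 286.7500; (r_i+r_j)·cross = 37·286.7500 = 10609.7500
edge 4: (18.5,24)→(13,38)  cross = 18.5·38 − 13·24 = 391.0000; (r_i+r_j)·cross = 31.5·391.0000 = 12316.5000
edge 5: (13,38)→(9.5,39)  cross = 13·39 − 9.5·38 = 146.0000; (r_i+r_j)·cross = 22.5·146.0000 = 3285.0000
edge 6: (9.5,39)→(3,32.5)  cross = 9.5·32.5 − 3·39 = 191.7500; (r_i+r_j)·cross = 12.5·191.7500 = 2396.8750
edge 7: (3,32.5)→(1,22.5)  cross = 3·22.5 − 1·32.5 = 35.0000; (r_i+r_j)·cross = 4·35.0000 = 140.0000
edge 8: (1,22.5)→(0.5,4.5)  cross = 1·4.5 − 0.5·22.5 = -6.7500; (r_i+r_j)·cross = 1.5·-6.7500 = -10.1250
Σcross = 1116.0000 → A = |Σcross|/2 = 558.0000 mm²
Σ(r_i+r_j)·cross = 31961.0000 → first moment M = |Σ|/6 = 5326.8333
R_c = M/A = 5326.8333/558.0000 = 9.5463 mm
θ = 159° = 2.775074 rad
V = θ·R_c·A = 2.775074·9.5463·558.0000 = 14782.354 mm³

Volume = 14782.354 mm³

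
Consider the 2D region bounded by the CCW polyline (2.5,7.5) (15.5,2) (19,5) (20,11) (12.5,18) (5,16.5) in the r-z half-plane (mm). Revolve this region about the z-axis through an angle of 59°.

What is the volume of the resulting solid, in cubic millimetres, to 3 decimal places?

Volume = 2205.154 mm³

Profile (r,z), 6 vertices: (2.5,7.5) (15.5,2) (19,5) (20,11) (12.5,18) (5,16.5)
edge 0: (2.5,7.5)→(15.5,2)  cross = 2.5·2 − 15.5·7.5 = -111.2500; (r_i+r_j)·cross = 18·-111.2500 = -2002.5000
edge 1: (15.5,2)→(19,5)  cross = 15.5·5 − 19·2 = 39.5000; (r_i+r_j)·cross = 34.5·39.5000 = 1362.7500
edge 2: (19,5)→(20,11)  cross = 19·11 − 20·5 = 109.0000; (r_i+r_j)·cross = 39·109.0000 = 4251.0000
edge 3: (20,11)→(12.5,18)  cross = 20·18 − 12.5·11 = 222.5000; (r_i+r_j)·cross = 32.5·222.5000 = 7231.2500
edge 4: (12.5,18)→(5,16.5)  cross = 12.5·16.5 − 5·18 = 116.2500; (r_i+r_j)·cross = 17.5·116.2500 = 2034.3750
edge 5: (5,16.5)→(2.5,7.5)  cross = 5·7.5 − 2.5·16.5 = -3.7500; (r_i+r_j)·cross = 7.5·-3.7500 = -28.1250
Σcross = 372.2500 → A = |Σcross|/2 = 186.1250 mm²
Σ(r_i+r_j)·cross = 12848.7500 → first moment M = |Σ|/6 = 2141.4583
R_c = M/A = 2141.4583/186.1250 = 11.5055 mm
θ = 59° = 1.029744 rad
V = θ·R_c·A = 1.029744·11.5055·186.1250 = 2205.154 mm³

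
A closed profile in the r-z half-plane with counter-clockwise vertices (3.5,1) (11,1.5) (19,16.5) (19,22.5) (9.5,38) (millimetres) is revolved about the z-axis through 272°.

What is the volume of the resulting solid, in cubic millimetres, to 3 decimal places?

Profile (r,z), 5 vertices: (3.5,1) (11,1.5) (19,16.5) (19,22.5) (9.5,38)
edge 0: (3.5,1)→(11,1.5)  cross = 3.5·1.5 − 11·1 = -5.7500; (r_i+r_j)·cross = 14.5·-5.7500 = -83.3750
edge 1: (11,1.5)→(19,16.5)  cross = 11·16.5 − 19·1.5 = 153.0000; (r_i+r_j)·cross = 30·153.0000 = 4590.0000
edge 2: (19,16.5)→(19,22.5)  cross = 19·22.5 − 19·16.5 = 114.0000; (r_i+r_j)·cross = 38·114.0000 = 4332.0000
edge 3: (19,22.5)→(9.5,38)  cross = 19·38 − 9.5·22.5 = 508.2500; (r_i+r_j)·cross = 28.5·508.2500 = 14485.1250
edge 4: (9.5,38)→(3.5,1)  cross = 9.5·1 − 3.5·38 = -123.5000; (r_i+r_j)·cross = 13·-123.5000 = -1605.5000
Σcross = 646.0000 → A = |Σcross|/2 = 323.0000 mm²
Σ(r_i+r_j)·cross = 21718.2500 → first moment M = |Σ|/6 = 3619.7083
R_c = M/A = 3619.7083/323.0000 = 11.2065 mm
θ = 272° = 4.747296 rad
V = θ·R_c·A = 4.747296·11.2065·323.0000 = 17183.825 mm³

Volume = 17183.825 mm³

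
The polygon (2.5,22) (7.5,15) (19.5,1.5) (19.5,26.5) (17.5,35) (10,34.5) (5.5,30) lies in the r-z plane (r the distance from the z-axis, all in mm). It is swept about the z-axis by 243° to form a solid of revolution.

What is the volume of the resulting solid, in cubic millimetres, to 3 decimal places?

Profile (r,z), 7 vertices: (2.5,22) (7.5,15) (19.5,1.5) (19.5,26.5) (17.5,35) (10,34.5) (5.5,30)
edge 0: (2.5,22)→(7.5,15)  cross = 2.5·15 − 7.5·22 = -127.5000; (r_i+r_j)·cross = 10·-127.5000 = -1275.0000
edge 1: (7.5,15)→(19.5,1.5)  cross = 7.5·1.5 − 19.5·15 = -281.2500; (r_i+r_j)·cross = 27·-281.2500 = -7593.7500
edge 2: (19.5,1.5)→(19.5,26.5)  cross = 19.5·26.5 − 19.5·1.5 = 487.5000; (r_i+r_j)·cross = 39·487.5000 = 19012.5000
edge 3: (19.5,26.5)→(17.5,35)  cross = 19.5·35 − 17.5·26.5 = 218.7500; (r_i+r_j)·cross = 37·218.7500 = 8093.7500
edge 4: (17.5,35)→(10,34.5)  cross = 17.5·34.5 − 10·35 = 253.7500; (r_i+r_j)·cross = 27.5·253.7500 = 6978.1250
edge 5: (10,34.5)→(5.5,30)  cross = 10·30 − 5.5·34.5 = 110.2500; (r_i+r_j)·cross = 15.5·110.2500 = 1708.8750
edge 6: (5.5,30)→(2.5,22)  cross = 5.5·22 − 2.5·30 = 46.0000; (r_i+r_j)·cross = 8·46.0000 = 368.0000
Σcross = 707.5000 → A = |Σcross|/2 = 353.7500 mm²
Σ(r_i+r_j)·cross = 27292.5000 → first moment M = |Σ|/6 = 4548.7500
R_c = M/A = 4548.7500/353.7500 = 12.8587 mm
θ = 243° = 4.241150 rad
V = θ·R_c·A = 4.241150·12.8587·353.7500 = 19291.931 mm³

Volume = 19291.931 mm³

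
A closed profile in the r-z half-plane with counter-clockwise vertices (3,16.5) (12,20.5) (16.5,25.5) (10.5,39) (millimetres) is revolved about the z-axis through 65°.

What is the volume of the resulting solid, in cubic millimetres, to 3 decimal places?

Volume = 1500.896 mm³

Profile (r,z), 4 vertices: (3,16.5) (12,20.5) (16.5,25.5) (10.5,39)
edge 0: (3,16.5)→(12,20.5)  cross = 3·20.5 − 12·16.5 = -136.5000; (r_i+r_j)·cross = 15·-136.5000 = -2047.5000
edge 1: (12,20.5)→(16.5,25.5)  cross = 12·25.5 − 16.5·20.5 = -32.2500; (r_i+r_j)·cross = 28.5·-32.2500 = -919.1250
edge 2: (16.5,25.5)→(10.5,39)  cross = 16.5·39 − 10.5·25.5 = 375.7500; (r_i+r_j)·cross = 27·375.7500 = 10145.2500
edge 3: (10.5,39)→(3,16.5)  cross = 10.5·16.5 − 3·39 = 56.2500; (r_i+r_j)·cross = 13.5·56.2500 = 759.3750
Σcross = 263.2500 → A = |Σcross|/2 = 131.6250 mm²
Σ(r_i+r_j)·cross = 7938.0000 → first moment M = |Σ|/6 = 1323.0000
R_c = M/A = 1323.0000/131.6250 = 10.0513 mm
θ = 65° = 1.134464 rad
V = θ·R_c·A = 1.134464·10.0513·131.6250 = 1500.896 mm³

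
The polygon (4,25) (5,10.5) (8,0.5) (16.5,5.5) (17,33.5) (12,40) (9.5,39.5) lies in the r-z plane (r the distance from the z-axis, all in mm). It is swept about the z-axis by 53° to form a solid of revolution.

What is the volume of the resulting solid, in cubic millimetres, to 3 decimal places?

Volume = 3948.390 mm³

Profile (r,z), 7 vertices: (4,25) (5,10.5) (8,0.5) (16.5,5.5) (17,33.5) (12,40) (9.5,39.5)
edge 0: (4,25)→(5,10.5)  cross = 4·10.5 − 5·25 = -83.0000; (r_i+r_j)·cross = 9·-83.0000 = -747.0000
edge 1: (5,10.5)→(8,0.5)  cross = 5·0.5 − 8·10.5 = -81.5000; (r_i+r_j)·cross = 13·-81.5000 = -1059.5000
edge 2: (8,0.5)→(16.5,5.5)  cross = 8·5.5 − 16.5·0.5 = 35.7500; (r_i+r_j)·cross = 24.5·35.7500 = 875.8750
edge 3: (16.5,5.5)→(17,33.5)  cross = 16.5·33.5 − 17·5.5 = 459.2500; (r_i+r_j)·cross = 33.5·459.2500 = 15384.8750
edge 4: (17,33.5)→(12,40)  cross = 17·40 − 12·33.5 = 278.0000; (r_i+r_j)·cross = 29·278.0000 = 8062.0000
edge 5: (12,40)→(9.5,39.5)  cross = 12·39.5 − 9.5·40 = 94.0000; (r_i+r_j)·cross = 21.5·94.0000 = 2021.0000
edge 6: (9.5,39.5)→(4,25)  cross = 9.5·25 − 4·39.5 = 79.5000; (r_i+r_j)·cross = 13.5·79.5000 = 1073.2500
Σcross = 782.0000 → A = |Σcross|/2 = 391.0000 mm²
Σ(r_i+r_j)·cross = 25610.5000 → first moment M = |Σ|/6 = 4268.4167
R_c = M/A = 4268.4167/391.0000 = 10.9167 mm
θ = 53° = 0.925025 rad
V = θ·R_c·A = 0.925025·10.9167·391.0000 = 3948.390 mm³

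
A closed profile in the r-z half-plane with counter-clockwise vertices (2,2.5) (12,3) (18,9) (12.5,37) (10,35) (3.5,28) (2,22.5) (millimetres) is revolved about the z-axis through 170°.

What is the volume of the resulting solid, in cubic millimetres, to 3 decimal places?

Profile (r,z), 7 vertices: (2,2.5) (12,3) (18,9) (12.5,37) (10,35) (3.5,28) (2,22.5)
edge 0: (2,2.5)→(12,3)  cross = 2·3 − 12·2.5 = -24.0000; (r_i+r_j)·cross = 14·-24.0000 = -336.0000
edge 1: (12,3)→(18,9)  cross = 12·9 − 18·3 = 54.0000; (r_i+r_j)·cross = 30·54.0000 = 1620.0000
edge 2: (18,9)→(12.5,37)  cross = 18·37 − 12.5·9 = 553.5000; (r_i+r_j)·cross = 30.5·553.5000 = 16881.7500
edge 3: (12.5,37)→(10,35)  cross = 12.5·35 − 10·37 = 67.5000; (r_i+r_j)·cross = 22.5·67.5000 = 1518.7500
edge 4: (10,35)→(3.5,28)  cross = 10·28 − 3.5·35 = 157.5000; (r_i+r_j)·cross = 13.5·157.5000 = 2126.2500
edge 5: (3.5,28)→(2,22.5)  cross = 3.5·22.5 − 2·28 = 22.7500; (r_i+r_j)·cross = 5.5·22.7500 = 125.1250
edge 6: (2,22.5)→(2,2.5)  cross = 2·2.5 − 2·22.5 = -40.0000; (r_i+r_j)·cross = 4·-40.0000 = -160.0000
Σcross = 791.2500 → A = |Σcross|/2 = 395.6250 mm²
Σ(r_i+r_j)·cross = 21775.8750 → first moment M = |Σ|/6 = 3629.3125
R_c = M/A = 3629.3125/395.6250 = 9.1736 mm
θ = 170° = 2.967060 rad
V = θ·R_c·A = 2.967060·9.1736·395.6250 = 10768.387 mm³

Volume = 10768.387 mm³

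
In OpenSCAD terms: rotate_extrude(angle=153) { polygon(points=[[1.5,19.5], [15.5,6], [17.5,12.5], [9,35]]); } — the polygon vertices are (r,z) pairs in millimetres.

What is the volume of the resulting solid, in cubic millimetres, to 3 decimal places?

Volume = 5556.561 mm³

Profile (r,z), 4 vertices: (1.5,19.5) (15.5,6) (17.5,12.5) (9,35)
edge 0: (1.5,19.5)→(15.5,6)  cross = 1.5·6 − 15.5·19.5 = -293.2500; (r_i+r_j)·cross = 17·-293.2500 = -4985.2500
edge 1: (15.5,6)→(17.5,12.5)  cross = 15.5·12.5 − 17.5·6 = 88.7500; (r_i+r_j)·cross = 33·88.7500 = 2928.7500
edge 2: (17.5,12.5)→(9,35)  cross = 17.5·35 − 9·12.5 = 500.0000; (r_i+r_j)·cross = 26.5·500.0000 = 13250.0000
edge 3: (9,35)→(1.5,19.5)  cross = 9·19.5 − 1.5·35 = 123.0000; (r_i+r_j)·cross = 10.5·123.0000 = 1291.5000
Σcross = 418.5000 → A = |Σcross|/2 = 209.2500 mm²
Σ(r_i+r_j)·cross = 12485.0000 → first moment M = |Σ|/6 = 2080.8333
R_c = M/A = 2080.8333/209.2500 = 9.9442 mm
θ = 153° = 2.670354 rad
V = θ·R_c·A = 2.670354·9.9442·209.2500 = 5556.561 mm³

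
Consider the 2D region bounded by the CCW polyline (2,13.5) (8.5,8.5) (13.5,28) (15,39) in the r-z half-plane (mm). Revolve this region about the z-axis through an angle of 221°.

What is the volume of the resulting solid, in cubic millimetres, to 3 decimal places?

Volume = 4395.174 mm³

Profile (r,z), 4 vertices: (2,13.5) (8.5,8.5) (13.5,28) (15,39)
edge 0: (2,13.5)→(8.5,8.5)  cross = 2·8.5 − 8.5·13.5 = -97.7500; (r_i+r_j)·cross = 10.5·-97.7500 = -1026.3750
edge 1: (8.5,8.5)→(13.5,28)  cross = 8.5·28 − 13.5·8.5 = 123.2500; (r_i+r_j)·cross = 22·123.2500 = 2711.5000
edge 2: (13.5,28)→(15,39)  cross = 13.5·39 − 15·28 = 106.5000; (r_i+r_j)·cross = 28.5·106.5000 = 3035.2500
edge 3: (15,39)→(2,13.5)  cross = 15·13.5 − 2·39 = 124.5000; (r_i+r_j)·cross = 17·124.5000 = 2116.5000
Σcross = 256.5000 → A = |Σcross|/2 = 128.2500 mm²
Σ(r_i+r_j)·cross = 6836.8750 → first moment M = |Σ|/6 = 1139.4792
R_c = M/A = 1139.4792/128.2500 = 8.8848 mm
θ = 221° = 3.857178 rad
V = θ·R_c·A = 3.857178·8.8848·128.2500 = 4395.174 mm³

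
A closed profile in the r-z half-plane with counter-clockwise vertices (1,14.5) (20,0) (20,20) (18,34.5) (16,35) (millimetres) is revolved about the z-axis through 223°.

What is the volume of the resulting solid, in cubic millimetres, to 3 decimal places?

Profile (r,z), 5 vertices: (1,14.5) (20,0) (20,20) (18,34.5) (16,35)
edge 0: (1,14.5)→(20,0)  cross = 1·0 − 20·14.5 = -290.0000; (r_i+r_j)·cross = 21·-290.0000 = -6090.0000
edge 1: (20,0)→(20,20)  cross = 20·20 − 20·0 = 400.0000; (r_i+r_j)·cross = 40·400.0000 = 16000.0000
edge 2: (20,20)→(18,34.5)  cross = 20·34.5 − 18·20 = 330.0000; (r_i+r_j)·cross = 38·330.0000 = 12540.0000
edge 3: (18,34.5)→(16,35)  cross = 18·35 − 16·34.5 = 78.0000; (r_i+r_j)·cross = 34·78.0000 = 2652.0000
edge 4: (16,35)→(1,14.5)  cross = 16·14.5 − 1·35 = 197.0000; (r_i+r_j)·cross = 17·197.0000 = 3349.0000
Σcross = 715.0000 → A = |Σcross|/2 = 357.5000 mm²
Σ(r_i+r_j)·cross = 28451.0000 → first moment M = |Σ|/6 = 4741.8333
R_c = M/A = 4741.8333/357.5000 = 13.2639 mm
θ = 223° = 3.892084 rad
V = θ·R_c·A = 3.892084·13.2639·357.5000 = 18455.615 mm³

Volume = 18455.615 mm³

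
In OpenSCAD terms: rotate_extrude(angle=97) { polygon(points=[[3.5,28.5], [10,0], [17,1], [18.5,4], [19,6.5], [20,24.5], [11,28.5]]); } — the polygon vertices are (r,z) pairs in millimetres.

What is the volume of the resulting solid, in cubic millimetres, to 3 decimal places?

Profile (r,z), 7 vertices: (3.5,28.5) (10,0) (17,1) (18.5,4) (19,6.5) (20,24.5) (11,28.5)
edge 0: (3.5,28.5)→(10,0)  cross = 3.5·0 − 10·28.5 = -285.0000; (r_i+r_j)·cross = 13.5·-285.0000 = -3847.5000
edge 1: (10,0)→(17,1)  cross = 10·1 − 17·0 = 10.0000; (r_i+r_j)·cross = 27·10.0000 = 270.0000
edge 2: (17,1)→(18.5,4)  cross = 17·4 − 18.5·1 = 49.5000; (r_i+r_j)·cross = 35.5·49.5000 = 1757.2500
edge 3: (18.5,4)→(19,6.5)  cross = 18.5·6.5 − 19·4 = 44.2500; (r_i+r_j)·cross = 37.5·44.2500 = 1659.3750
edge 4: (19,6.5)→(20,24.5)  cross = 19·24.5 − 20·6.5 = 335.5000; (r_i+r_j)·cross = 39·335.5000 = 13084.5000
edge 5: (20,24.5)→(11,28.5)  cross = 20·28.5 − 11·24.5 = 300.5000; (r_i+r_j)·cross = 31·300.5000 = 9315.5000
edge 6: (11,28.5)→(3.5,28.5)  cross = 11·28.5 − 3.5·28.5 = 213.7500; (r_i+r_j)·cross = 14.5·213.7500 = 3099.3750
Σcross = 668.5000 → A = |Σcross|/2 = 334.2500 mm²
Σ(r_i+r_j)·cross = 25338.5000 → first moment M = |Σ|/6 = 4223.0833
R_c = M/A = 4223.0833/334.2500 = 12.6345 mm
θ = 97° = 1.692969 rad
V = θ·R_c·A = 1.692969·12.6345·334.2500 = 7149.551 mm³

Volume = 7149.551 mm³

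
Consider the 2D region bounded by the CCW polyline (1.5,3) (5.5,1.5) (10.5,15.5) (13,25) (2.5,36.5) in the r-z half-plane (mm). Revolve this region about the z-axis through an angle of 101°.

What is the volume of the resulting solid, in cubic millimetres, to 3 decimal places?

Profile (r,z), 5 vertices: (1.5,3) (5.5,1.5) (10.5,15.5) (13,25) (2.5,36.5)
edge 0: (1.5,3)→(5.5,1.5)  cross = 1.5·1.5 − 5.5·3 = -14.2500; (r_i+r_j)·cross = 7·-14.2500 = -99.7500
edge 1: (5.5,1.5)→(10.5,15.5)  cross = 5.5·15.5 − 10.5·1.5 = 69.5000; (r_i+r_j)·cross = 16·69.5000 = 1112.0000
edge 2: (10.5,15.5)→(13,25)  cross = 10.5·25 − 13·15.5 = 61.0000; (r_i+r_j)·cross = 23.5·61.0000 = 1433.5000
edge 3: (13,25)→(2.5,36.5)  cross = 13·36.5 − 2.5·25 = 412.0000; (r_i+r_j)·cross = 15.5·412.0000 = 6386.0000
edge 4: (2.5,36.5)→(1.5,3)  cross = 2.5·3 − 1.5·36.5 = -47.2500; (r_i+r_j)·cross = 4·-47.2500 = -189.0000
Σcross = 481.0000 → A = |Σcross|/2 = 240.5000 mm²
Σ(r_i+r_j)·cross = 8642.7500 → first moment M = |Σ|/6 = 1440.4583
R_c = M/A = 1440.4583/240.5000 = 5.9894 mm
θ = 101° = 1.762783 rad
V = θ·R_c·A = 1.762783·5.9894·240.5000 = 2539.215 mm³

Volume = 2539.215 mm³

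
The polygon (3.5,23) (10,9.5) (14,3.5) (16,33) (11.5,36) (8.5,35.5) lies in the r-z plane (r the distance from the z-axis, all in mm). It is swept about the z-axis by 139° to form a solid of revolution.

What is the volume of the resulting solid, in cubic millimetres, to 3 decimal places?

Volume = 6257.331 mm³

Profile (r,z), 6 vertices: (3.5,23) (10,9.5) (14,3.5) (16,33) (11.5,36) (8.5,35.5)
edge 0: (3.5,23)→(10,9.5)  cross = 3.5·9.5 − 10·23 = -196.7500; (r_i+r_j)·cross = 13.5·-196.7500 = -2656.1250
edge 1: (10,9.5)→(14,3.5)  cross = 10·3.5 − 14·9.5 = -98.0000; (r_i+r_j)·cross = 24·-98.0000 = -2352.0000
edge 2: (14,3.5)→(16,33)  cross = 14·33 − 16·3.5 = 406.0000; (r_i+r_j)·cross = 30·406.0000 = 12180.0000
edge 3: (16,33)→(11.5,36)  cross = 16·36 − 11.5·33 = 196.5000; (r_i+r_j)·cross = 27.5·196.5000 = 5403.7500
edge 4: (11.5,36)→(8.5,35.5)  cross = 11.5·35.5 − 8.5·36 = 102.2500; (r_i+r_j)·cross = 20·102.2500 = 2045.0000
edge 5: (8.5,35.5)→(3.5,23)  cross = 8.5·23 − 3.5·35.5 = 71.2500; (r_i+r_j)·cross = 12·71.2500 = 855.0000
Σcross = 481.2500 → A = |Σcross|/2 = 240.6250 mm²
Σ(r_i+r_j)·cross = 15475.6250 → first moment M = |Σ|/6 = 2579.2708
R_c = M/A = 2579.2708/240.6250 = 10.7190 mm
θ = 139° = 2.426008 rad
V = θ·R_c·A = 2.426008·10.7190·240.6250 = 6257.331 mm³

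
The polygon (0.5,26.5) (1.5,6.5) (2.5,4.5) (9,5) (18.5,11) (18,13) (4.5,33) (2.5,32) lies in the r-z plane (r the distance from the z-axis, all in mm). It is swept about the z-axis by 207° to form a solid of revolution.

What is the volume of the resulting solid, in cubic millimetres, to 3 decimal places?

Profile (r,z), 8 vertices: (0.5,26.5) (1.5,6.5) (2.5,4.5) (9,5) (18.5,11) (18,13) (4.5,33) (2.5,32)
edge 0: (0.5,26.5)→(1.5,6.5)  cross = 0.5·6.5 − 1.5·26.5 = -36.5000; (r_i+r_j)·cross = 2·-36.5000 = -73.0000
edge 1: (1.5,6.5)→(2.5,4.5)  cross = 1.5·4.5 − 2.5·6.5 = -9.5000; (r_i+r_j)·cross = 4·-9.5000 = -38.0000
edge 2: (2.5,4.5)→(9,5)  cross = 2.5·5 − 9·4.5 = -28.0000; (r_i+r_j)·cross = 11.5·-28.0000 = -322.0000
edge 3: (9,5)→(18.5,11)  cross = 9·11 − 18.5·5 = 6.5000; (r_i+r_j)·cross = 27.5·6.5000 = 178.7500
edge 4: (18.5,11)→(18,13)  cross = 18.5·13 − 18·11 = 42.5000; (r_i+r_j)·cross = 36.5·42.5000 = 1551.2500
edge 5: (18,13)→(4.5,33)  cross = 18·33 − 4.5·13 = 535.5000; (r_i+r_j)·cross = 22.5·535.5000 = 12048.7500
edge 6: (4.5,33)→(2.5,32)  cross = 4.5·32 − 2.5·33 = 61.5000; (r_i+r_j)·cross = 7·61.5000 = 430.5000
edge 7: (2.5,32)→(0.5,26.5)  cross = 2.5·26.5 − 0.5·32 = 50.2500; (r_i+r_j)·cross = 3·50.2500 = 150.7500
Σcross = 622.2500 → A = |Σcross|/2 = 311.1250 mm²
Σ(r_i+r_j)·cross = 13927.0000 → first moment M = |Σ|/6 = 2321.1667
R_c = M/A = 2321.1667/311.1250 = 7.4606 mm
θ = 207° = 3.612832 rad
V = θ·R_c·A = 3.612832·7.4606·311.1250 = 8385.984 mm³

Volume = 8385.984 mm³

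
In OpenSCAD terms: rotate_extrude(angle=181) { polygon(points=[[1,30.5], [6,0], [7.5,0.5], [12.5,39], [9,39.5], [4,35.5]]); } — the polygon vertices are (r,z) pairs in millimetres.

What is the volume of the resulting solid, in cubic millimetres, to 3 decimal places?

Volume = 5310.159 mm³

Profile (r,z), 6 vertices: (1,30.5) (6,0) (7.5,0.5) (12.5,39) (9,39.5) (4,35.5)
edge 0: (1,30.5)→(6,0)  cross = 1·0 − 6·30.5 = -183.0000; (r_i+r_j)·cross = 7·-183.0000 = -1281.0000
edge 1: (6,0)→(7.5,0.5)  cross = 6·0.5 − 7.5·0 = 3.0000; (r_i+r_j)·cross = 13.5·3.0000 = 40.5000
edge 2: (7.5,0.5)→(12.5,39)  cross = 7.5·39 − 12.5·0.5 = 286.2500; (r_i+r_j)·cross = 20·286.2500 = 5725.0000
edge 3: (12.5,39)→(9,39.5)  cross = 12.5·39.5 − 9·39 = 142.7500; (r_i+r_j)·cross = 21.5·142.7500 = 3069.1250
edge 4: (9,39.5)→(4,35.5)  cross = 9·35.5 − 4·39.5 = 161.5000; (r_i+r_j)·cross = 13·161.5000 = 2099.5000
edge 5: (4,35.5)→(1,30.5)  cross = 4·30.5 − 1·35.5 = 86.5000; (r_i+r_j)·cross = 5·86.5000 = 432.5000
Σcross = 497.0000 → A = |Σcross|/2 = 248.5000 mm²
Σ(r_i+r_j)·cross = 10085.6250 → first moment M = |Σ|/6 = 1680.9375
R_c = M/A = 1680.9375/248.5000 = 6.7643 mm
θ = 181° = 3.159046 rad
V = θ·R_c·A = 3.159046·6.7643·248.5000 = 5310.159 mm³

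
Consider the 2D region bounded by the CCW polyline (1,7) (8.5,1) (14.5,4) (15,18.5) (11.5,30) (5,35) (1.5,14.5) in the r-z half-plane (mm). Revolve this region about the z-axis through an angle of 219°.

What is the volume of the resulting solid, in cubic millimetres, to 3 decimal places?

Profile (r,z), 7 vertices: (1,7) (8.5,1) (14.5,4) (15,18.5) (11.5,30) (5,35) (1.5,14.5)
edge 0: (1,7)→(8.5,1)  cross = 1·1 − 8.5·7 = -58.5000; (r_i+r_j)·cross = 9.5·-58.5000 = -555.7500
edge 1: (8.5,1)→(14.5,4)  cross = 8.5·4 − 14.5·1 = 19.5000; (r_i+r_j)·cross = 23·19.5000 = 448.5000
edge 2: (14.5,4)→(15,18.5)  cross = 14.5·18.5 − 15·4 = 208.2500; (r_i+r_j)·cross = 29.5·208.2500 = 6143.3750
edge 3: (15,18.5)→(11.5,30)  cross = 15·30 − 11.5·18.5 = 237.2500; (r_i+r_j)·cross = 26.5·237.2500 = 6287.1250
edge 4: (11.5,30)→(5,35)  cross = 11.5·35 − 5·30 = 252.5000; (r_i+r_j)·cross = 16.5·252.5000 = 4166.2500
edge 5: (5,35)→(1.5,14.5)  cross = 5·14.5 − 1.5·35 = 20.0000; (r_i+r_j)·cross = 6.5·20.0000 = 130.0000
edge 6: (1.5,14.5)→(1,7)  cross = 1.5·7 − 1·14.5 = -4.0000; (r_i+r_j)·cross = 2.5·-4.0000 = -10.0000
Σcross = 675.0000 → A = |Σcross|/2 = 337.5000 mm²
Σ(r_i+r_j)·cross = 16609.5000 → first moment M = |Σ|/6 = 2768.2500
R_c = M/A = 2768.2500/337.5000 = 8.2022 mm
θ = 219° = 3.822271 rad
V = θ·R_c·A = 3.822271·8.2022·337.5000 = 10581.002 mm³

Volume = 10581.002 mm³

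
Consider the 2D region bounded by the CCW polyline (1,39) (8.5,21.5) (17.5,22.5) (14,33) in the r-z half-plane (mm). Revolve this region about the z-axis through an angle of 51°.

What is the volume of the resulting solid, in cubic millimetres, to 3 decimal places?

Profile (r,z), 4 vertices: (1,39) (8.5,21.5) (17.5,22.5) (14,33)
edge 0: (1,39)→(8.5,21.5)  cross = 1·21.5 − 8.5·39 = -310.0000; (r_i+r_j)·cross = 9.5·-310.0000 = -2945.0000
edge 1: (8.5,21.5)→(17.5,22.5)  cross = 8.5·22.5 − 17.5·21.5 = -185.0000; (r_i+r_j)·cross = 26·-185.0000 = -4810.0000
edge 2: (17.5,22.5)→(14,33)  cross = 17.5·33 − 14·22.5 = 262.5000; (r_i+r_j)·cross = 31.5·262.5000 = 8268.7500
edge 3: (14,33)→(1,39)  cross = 14·39 − 1·33 = 513.0000; (r_i+r_j)·cross = 15·513.0000 = 7695.0000
Σcross = 280.5000 → A = |Σcross|/2 = 140.2500 mm²
Σ(r_i+r_j)·cross = 8208.7500 → first moment M = |Σ|/6 = 1368.1250
R_c = M/A = 1368.1250/140.2500 = 9.7549 mm
θ = 51° = 0.890118 rad
V = θ·R_c·A = 0.890118·9.7549·140.2500 = 1217.793 mm³

Volume = 1217.793 mm³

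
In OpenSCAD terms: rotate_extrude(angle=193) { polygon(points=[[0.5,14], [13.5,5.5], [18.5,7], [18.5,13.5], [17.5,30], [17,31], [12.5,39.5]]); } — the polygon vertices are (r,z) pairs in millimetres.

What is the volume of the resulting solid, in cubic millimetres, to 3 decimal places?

Profile (r,z), 7 vertices: (0.5,14) (13.5,5.5) (18.5,7) (18.5,13.5) (17.5,30) (17,31) (12.5,39.5)
edge 0: (0.5,14)→(13.5,5.5)  cross = 0.5·5.5 − 13.5·14 = -186.2500; (r_i+r_j)·cross = 14·-186.2500 = -2607.5000
edge 1: (13.5,5.5)→(18.5,7)  cross = 13.5·7 − 18.5·5.5 = -7.2500; (r_i+r_j)·cross = 32·-7.2500 = -232.0000
edge 2: (18.5,7)→(18.5,13.5)  cross = 18.5·13.5 − 18.5·7 = 120.2500; (r_i+r_j)·cross = 37·120.2500 = 4449.2500
edge 3: (18.5,13.5)→(17.5,30)  cross = 18.5·30 − 17.5·13.5 = 318.7500; (r_i+r_j)·cross = 36·318.7500 = 11475.0000
edge 4: (17.5,30)→(17,31)  cross = 17.5·31 − 17·30 = 32.5000; (r_i+r_j)·cross = 34.5·32.5000 = 1121.2500
edge 5: (17,31)→(12.5,39.5)  cross = 17·39.5 − 12.5·31 = 284.0000; (r_i+r_j)·cross = 29.5·284.0000 = 8378.0000
edge 6: (12.5,39.5)→(0.5,14)  cross = 12.5·14 − 0.5·39.5 = 155.2500; (r_i+r_j)·cross = 13·155.2500 = 2018.2500
Σcross = 717.2500 → A = |Σcross|/2 = 358.6250 mm²
Σ(r_i+r_j)·cross = 24602.2500 → first moment M = |Σ|/6 = 4100.3750
R_c = M/A = 4100.3750/358.6250 = 11.4336 mm
θ = 193° = 3.368485 rad
V = θ·R_c·A = 3.368485·11.4336·358.6250 = 13812.054 mm³

Volume = 13812.054 mm³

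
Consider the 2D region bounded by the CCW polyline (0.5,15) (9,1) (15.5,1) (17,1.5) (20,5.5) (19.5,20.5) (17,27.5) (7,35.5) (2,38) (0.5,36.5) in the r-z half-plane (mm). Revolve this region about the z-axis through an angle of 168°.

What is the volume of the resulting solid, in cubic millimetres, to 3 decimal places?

Profile (r,z), 10 vertices: (0.5,15) (9,1) (15.5,1) (17,1.5) (20,5.5) (19.5,20.5) (17,27.5) (7,35.5) (2,38) (0.5,36.5)
edge 0: (0.5,15)→(9,1)  cross = 0.5·1 − 9·15 = -134.5000; (r_i+r_j)·cross = 9.5·-134.5000 = -1277.7500
edge 1: (9,1)→(15.5,1)  cross = 9·1 − 15.5·1 = -6.5000; (r_i+r_j)·cross = 24.5·-6.5000 = -159.2500
edge 2: (15.5,1)→(17,1.5)  cross = 15.5·1.5 − 17·1 = 6.2500; (r_i+r_j)·cross = 32.5·6.2500 = 203.1250
edge 3: (17,1.5)→(20,5.5)  cross = 17·5.5 − 20·1.5 = 63.5000; (r_i+r_j)·cross = 37·63.5000 = 2349.5000
edge 4: (20,5.5)→(19.5,20.5)  cross = 20·20.5 − 19.5·5.5 = 302.7500; (r_i+r_j)·cross = 39.5·302.7500 = 11958.6250
edge 5: (19.5,20.5)→(17,27.5)  cross = 19.5·27.5 − 17·20.5 = 187.7500; (r_i+r_j)·cross = 36.5·187.7500 = 6852.8750
edge 6: (17,27.5)→(7,35.5)  cross = 17·35.5 − 7·27.5 = 411.0000; (r_i+r_j)·cross = 24·411.0000 = 9864.0000
edge 7: (7,35.5)→(2,38)  cross = 7·38 − 2·35.5 = 195.0000; (r_i+r_j)·cross = 9·195.0000 = 1755.0000
edge 8: (2,38)→(0.5,36.5)  cross = 2·36.5 − 0.5·38 = 54.0000; (r_i+r_j)·cross = 2.5·54.0000 = 135.0000
edge 9: (0.5,36.5)→(0.5,15)  cross = 0.5·15 − 0.5·36.5 = -10.7500; (r_i+r_j)·cross = 1·-10.7500 = -10.7500
Σcross = 1068.5000 → A = |Σcross|/2 = 534.2500 mm²
Σ(r_i+r_j)·cross = 31670.3750 → first moment M = |Σ|/6 = 5278.3958
R_c = M/A = 5278.3958/534.2500 = 9.8800 mm
θ = 168° = 2.932153 rad
V = θ·R_c·A = 2.932153·9.8800·534.2500 = 15477.065 mm³

Volume = 15477.065 mm³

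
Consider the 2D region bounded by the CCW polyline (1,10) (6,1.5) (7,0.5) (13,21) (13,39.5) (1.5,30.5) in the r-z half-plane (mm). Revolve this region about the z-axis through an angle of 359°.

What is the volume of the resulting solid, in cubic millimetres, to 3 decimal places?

Profile (r,z), 6 vertices: (1,10) (6,1.5) (7,0.5) (13,21) (13,39.5) (1.5,30.5)
edge 0: (1,10)→(6,1.5)  cross = 1·1.5 − 6·10 = -58.5000; (r_i+r_j)·cross = 7·-58.5000 = -409.5000
edge 1: (6,1.5)→(7,0.5)  cross = 6·0.5 − 7·1.5 = -7.5000; (r_i+r_j)·cross = 13·-7.5000 = -97.5000
edge 2: (7,0.5)→(13,21)  cross = 7·21 − 13·0.5 = 140.5000; (r_i+r_j)·cross = 20·140.5000 = 2810.0000
edge 3: (13,21)→(13,39.5)  cross = 13·39.5 − 13·21 = 240.5000; (r_i+r_j)·cross = 26·240.5000 = 6253.0000
edge 4: (13,39.5)→(1.5,30.5)  cross = 13·30.5 − 1.5·39.5 = 337.2500; (r_i+r_j)·cross = 14.5·337.2500 = 4890.1250
edge 5: (1.5,30.5)→(1,10)  cross = 1.5·10 − 1·30.5 = -15.5000; (r_i+r_j)·cross = 2.5·-15.5000 = -38.7500
Σcross = 636.7500 → A = |Σcross|/2 = 318.3750 mm²
Σ(r_i+r_j)·cross = 13407.3750 → first moment M = |Σ|/6 = 2234.5625
R_c = M/A = 2234.5625/318.3750 = 7.0186 mm
θ = 359° = 6.265732 rad
V = θ·R_c·A = 6.265732·7.0186·318.3750 = 14001.170 mm³

Volume = 14001.170 mm³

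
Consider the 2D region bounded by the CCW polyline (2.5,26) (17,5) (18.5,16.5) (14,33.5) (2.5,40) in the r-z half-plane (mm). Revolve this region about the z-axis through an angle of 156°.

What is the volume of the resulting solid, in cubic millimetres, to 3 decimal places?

Profile (r,z), 5 vertices: (2.5,26) (17,5) (18.5,16.5) (14,33.5) (2.5,40)
edge 0: (2.5,26)→(17,5)  cross = 2.5·5 − 17·26 = -429.5000; (r_i+r_j)·cross = 19.5·-429.5000 = -8375.2500
edge 1: (17,5)→(18.5,16.5)  cross = 17·16.5 − 18.5·5 = 188.0000; (r_i+r_j)·cross = 35.5·188.0000 = 6674.0000
edge 2: (18.5,16.5)→(14,33.5)  cross = 18.5·33.5 − 14·16.5 = 388.7500; (r_i+r_j)·cross = 32.5·388.7500 = 12634.3750
edge 3: (14,33.5)→(2.5,40)  cross = 14·40 − 2.5·33.5 = 476.2500; (r_i+r_j)·cross = 16.5·476.2500 = 7858.1250
edge 4: (2.5,40)→(2.5,26)  cross = 2.5·26 − 2.5·40 = -35.0000; (r_i+r_j)·cross = 5·-35.0000 = -175.0000
Σcross = 588.5000 → A = |Σcross|/2 = 294.2500 mm²
Σ(r_i+r_j)·cross = 18616.2500 → first moment M = |Σ|/6 = 3102.7083
R_c = M/A = 3102.7083/294.2500 = 10.5445 mm
θ = 156° = 2.722714 rad
V = θ·R_c·A = 2.722714·10.5445·294.2500 = 8447.786 mm³

Volume = 8447.786 mm³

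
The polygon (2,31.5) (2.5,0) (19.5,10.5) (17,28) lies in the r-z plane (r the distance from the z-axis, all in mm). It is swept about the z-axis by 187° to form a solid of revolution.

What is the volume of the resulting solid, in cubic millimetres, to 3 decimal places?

Profile (r,z), 4 vertices: (2,31.5) (2.5,0) (19.5,10.5) (17,28)
edge 0: (2,31.5)→(2.5,0)  cross = 2·0 − 2.5·31.5 = -78.7500; (r_i+r_j)·cross = 4.5·-78.7500 = -354.3750
edge 1: (2.5,0)→(19.5,10.5)  cross = 2.5·10.5 − 19.5·0 = 26.2500; (r_i+r_j)·cross = 22·26.2500 = 577.5000
edge 2: (19.5,10.5)→(17,28)  cross = 19.5·28 − 17·10.5 = 367.5000; (r_i+r_j)·cross = 36.5·367.5000 = 13413.7500
edge 3: (17,28)→(2,31.5)  cross = 17·31.5 − 2·28 = 479.5000; (r_i+r_j)·cross = 19·479.5000 = 9110.5000
Σcross = 794.5000 → A = |Σcross|/2 = 397.2500 mm²
Σ(r_i+r_j)·cross = 22747.3750 → first moment M = |Σ|/6 = 3791.2292
R_c = M/A = 3791.2292/397.2500 = 9.5437 mm
θ = 187° = 3.263766 rad
V = θ·R_c·A = 3.263766·9.5437·397.2500 = 12373.684 mm³

Volume = 12373.684 mm³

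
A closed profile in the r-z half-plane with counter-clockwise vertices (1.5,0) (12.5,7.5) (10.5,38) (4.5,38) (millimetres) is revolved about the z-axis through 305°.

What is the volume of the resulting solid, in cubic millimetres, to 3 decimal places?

Volume = 10956.366 mm³

Profile (r,z), 4 vertices: (1.5,0) (12.5,7.5) (10.5,38) (4.5,38)
edge 0: (1.5,0)→(12.5,7.5)  cross = 1.5·7.5 − 12.5·0 = 11.2500; (r_i+r_j)·cross = 14·11.2500 = 157.5000
edge 1: (12.5,7.5)→(10.5,38)  cross = 12.5·38 − 10.5·7.5 = 396.2500; (r_i+r_j)·cross = 23·396.2500 = 9113.7500
edge 2: (10.5,38)→(4.5,38)  cross = 10.5·38 − 4.5·38 = 228.0000; (r_i+r_j)·cross = 15·228.0000 = 3420.0000
edge 3: (4.5,38)→(1.5,0)  cross = 4.5·0 − 1.5·38 = -57.0000; (r_i+r_j)·cross = 6·-57.0000 = -342.0000
Σcross = 578.5000 → A = |Σcross|/2 = 289.2500 mm²
Σ(r_i+r_j)·cross = 12349.2500 → first moment M = |Σ|/6 = 2058.2083
R_c = M/A = 2058.2083/289.2500 = 7.1157 mm
θ = 305° = 5.323254 rad
V = θ·R_c·A = 5.323254·7.1157·289.2500 = 10956.366 mm³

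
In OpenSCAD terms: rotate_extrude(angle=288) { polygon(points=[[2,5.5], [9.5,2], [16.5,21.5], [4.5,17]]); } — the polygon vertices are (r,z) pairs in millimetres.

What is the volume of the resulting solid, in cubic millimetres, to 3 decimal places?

Profile (r,z), 4 vertices: (2,5.5) (9.5,2) (16.5,21.5) (4.5,17)
edge 0: (2,5.5)→(9.5,2)  cross = 2·2 − 9.5·5.5 = -48.2500; (r_i+r_j)·cross = 11.5·-48.2500 = -554.8750
edge 1: (9.5,2)→(16.5,21.5)  cross = 9.5·21.5 − 16.5·2 = 171.2500; (r_i+r_j)·cross = 26·171.2500 = 4452.5000
edge 2: (16.5,21.5)→(4.5,17)  cross = 16.5·17 − 4.5·21.5 = 183.7500; (r_i+r_j)·cross = 21·183.7500 = 3858.7500
edge 3: (4.5,17)→(2,5.5)  cross = 4.5·5.5 − 2·17 = -9.2500; (r_i+r_j)·cross = 6.5·-9.2500 = -60.1250
Σcross = 297.5000 → A = |Σcross|/2 = 148.7500 mm²
Σ(r_i+r_j)·cross = 7696.2500 → first moment M = |Σ|/6 = 1282.7083
R_c = M/A = 1282.7083/148.7500 = 8.6232 mm
θ = 288° = 5.026548 rad
V = θ·R_c·A = 5.026548·8.6232·148.7500 = 6447.595 mm³

Volume = 6447.595 mm³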